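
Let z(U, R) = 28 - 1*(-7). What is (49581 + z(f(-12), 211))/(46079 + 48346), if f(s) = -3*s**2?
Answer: 49616/94425 ≈ 0.52545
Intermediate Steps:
z(U, R) = 35 (z(U, R) = 28 + 7 = 35)
(49581 + z(f(-12), 211))/(46079 + 48346) = (49581 + 35)/(46079 + 48346) = 49616/94425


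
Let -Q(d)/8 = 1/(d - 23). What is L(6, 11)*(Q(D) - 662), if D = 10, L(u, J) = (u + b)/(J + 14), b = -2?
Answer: -34392/325 ≈ -105.82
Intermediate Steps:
L(u, J) = (-2 + u)/(14 + J) (L(u, J) = (u - 2)/(J + 14) = (-2 + u)/(14 + J))
Q(d) = -8/(-23 + d) (Q(d) = -8/(d - 23) = -8/(-23 + d))
L(6, 11)*(Q(D) - 662) = ((-2 + 6)/(14 + 11))*(-8/(-23 + 10) - 662) = (4/25)*(-8/(-13) - 662) = ((1/25)*4)*(-8*(-1/13) - 662) = 4*(8/13 - 662)/25 = (4/25)*(-8598/13) = -34392/325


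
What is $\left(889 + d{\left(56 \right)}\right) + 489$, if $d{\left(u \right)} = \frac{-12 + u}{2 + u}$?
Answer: $\frac{39984}{29} \approx 1378.8$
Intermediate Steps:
$d{\left(u \right)} = \frac{-12 + u}{2 + u}$
$\left(889 + d{\left(56 \right)}\right) + 489 = \left(889 + \frac{-12 + 56}{2 + 56}\right) + 489 = \left(889 + \frac{1}{58} \cdot 44\right) + 489 = \left(889 + \frac{22}{29}\right) + 489 = \frac{25803}{29} + 489 = \frac{39984}{29}$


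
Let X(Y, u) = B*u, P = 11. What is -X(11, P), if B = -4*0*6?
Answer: 0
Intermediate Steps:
B = 0 (B = 0*6 = 0)
X(Y, u) = 0 (X(Y, u) = 0*u = 0)
-X(11, P) = -1*0 = 0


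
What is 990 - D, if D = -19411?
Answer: 20401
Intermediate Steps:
990 - D = 990 - 1*(-19411) = 990 + 19411 = 20401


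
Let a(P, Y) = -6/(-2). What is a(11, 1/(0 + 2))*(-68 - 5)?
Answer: -219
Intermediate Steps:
a(P, Y) = 3 (a(P, Y) = -6*(-½) = 3)
a(11, 1/(0 + 2))*(-68 - 5) = 3*(-68 - 5) = 3*(-73) = -219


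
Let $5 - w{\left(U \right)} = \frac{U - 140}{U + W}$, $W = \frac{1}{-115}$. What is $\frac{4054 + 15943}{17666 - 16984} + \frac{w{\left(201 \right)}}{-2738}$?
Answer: $\frac{632729373547}{21580571012} \approx 29.319$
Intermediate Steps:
$W = - \frac{1}{115} \approx -0.0086956$
$w{\left(U \right)} = 5 - \frac{-140 + U}{- \frac{1}{115} + U}$ ($w{\left(U \right)} = 5 - \frac{U - 140}{U - \frac{1}{115}} = 5 - \frac{-140 + U}{- \frac{1}{115} + U}$)
$\frac{4054 + 15943}{17666 - 16984} + \frac{w{\left(201 \right)}}{-2738} = \frac{4054 + 15943}{17666 - 16984} + \frac{5 \frac{1}{-1 + 115 \cdot 201} \left(3219 + 92 \cdot 201\right)}{-2738} = \frac{19997}{17666 - 16984} + \frac{5 \left(3219 + 18492\right)}{-1 + 23115} \left(- \frac{1}{2738}\right) = \frac{19997}{682} + 5 \cdot \frac{1}{23114} \cdot 21711 \left(- \frac{1}{2738}\right) = 19997 \cdot \frac{1}{682} + 5 \cdot \frac{1}{23114} \cdot 21711 \left(- \frac{1}{2738}\right) = \frac{19997}{682} + \frac{108555}{23114} \left(- \frac{1}{2738}\right) = \frac{19997}{682} - \frac{108555}{63286132} = \frac{632729373547}{21580571012}$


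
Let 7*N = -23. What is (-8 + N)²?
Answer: 6241/49 ≈ 127.37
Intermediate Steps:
N = -23/7 (N = (⅐)*(-23) = -23/7 ≈ -3.2857)
(-8 + N)² = (-8 - 23/7)² = (-79/7)² = 6241/49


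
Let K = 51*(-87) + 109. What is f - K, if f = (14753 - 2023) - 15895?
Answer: 1163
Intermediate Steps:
K = -4328 (K = -4437 + 109 = -4328)
f = -3165 (f = 12730 - 15895 = -3165)
f - K = -3165 - 1*(-4328) = -3165 + 4328 = 1163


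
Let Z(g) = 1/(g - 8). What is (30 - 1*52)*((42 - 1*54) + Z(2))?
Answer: 803/3 ≈ 267.67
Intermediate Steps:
Z(g) = 1/(-8 + g)
(30 - 1*52)*((42 - 1*54) + Z(2)) = (30 - 1*52)*((42 - 1*54) + 1/(-8 + 2)) = (30 - 52)*((42 - 54) + 1/(-6)) = -22*(-12 - ⅙) = -22*(-73/6) = 803/3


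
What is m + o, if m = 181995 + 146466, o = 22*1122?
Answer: 353145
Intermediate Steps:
o = 24684
m = 328461
m + o = 328461 + 24684 = 353145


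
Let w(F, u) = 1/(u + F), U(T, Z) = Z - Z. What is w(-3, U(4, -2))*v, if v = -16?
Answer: 16/3 ≈ 5.3333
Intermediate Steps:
U(T, Z) = 0
w(F, u) = 1/(F + u)
w(-3, U(4, -2))*v = -16/(-3 + 0) = -16/(-3) = -1/3*(-16) = 16/3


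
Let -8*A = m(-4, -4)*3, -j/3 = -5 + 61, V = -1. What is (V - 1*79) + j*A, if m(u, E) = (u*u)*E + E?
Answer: -4364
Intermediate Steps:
m(u, E) = E + E*u² (m(u, E) = u²*E + E = E*u² + E = E + E*u²)
j = -168 (j = -3*(-5 + 61) = -3*56 = -168)
A = 51/2 (A = -(-4*(1 + (-4)²))*3/8 = -(-4*(1 + 16))*3/8 = -(-4*17)*3/8 = -(-17)*3/2 = -⅛*(-204) = 51/2 ≈ 25.500)
(V - 1*79) + j*A = (-1 - 1*79) - 168*51/2 = (-1 - 79) - 4284 = -80 - 4284 = -4364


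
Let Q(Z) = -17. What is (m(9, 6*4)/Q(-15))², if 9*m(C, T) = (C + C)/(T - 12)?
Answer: 1/10404 ≈ 9.6117e-5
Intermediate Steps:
m(C, T) = 2*C/(9*(-12 + T)) (m(C, T) = ((C + C)/(T - 12))/9 = ((2*C)/(-12 + T))/9 = (2*C/(-12 + T))/9 = 2*C/(9*(-12 + T)))
(m(9, 6*4)/Q(-15))² = (((2/9)*9/(-12 + 6*4))/(-17))² = (((2/9)*9/(-12 + 24))*(-1/17))² = (((2/9)*9/12)*(-1/17))² = (((2/9)*9*(1/12))*(-1/17))² = ((⅙)*(-1/17))² = (-1/102)² = 1/10404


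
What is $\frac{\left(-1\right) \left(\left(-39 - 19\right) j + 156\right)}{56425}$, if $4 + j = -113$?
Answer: $- \frac{6942}{56425} \approx -0.12303$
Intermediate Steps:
$j = -117$ ($j = -4 - 113 = -117$)
$\frac{\left(-1\right) \left(\left(-39 - 19\right) j + 156\right)}{56425} = \frac{\left(-1\right) \left(\left(-39 - 19\right) \left(-117\right) + 156\right)}{56425} = - (\left(-58\right) \left(-117\right) + 156) \frac{1}{56425} = - (6786 + 156) \frac{1}{56425} = \left(-1\right) 6942 \cdot \frac{1}{56425} = \left(-6942\right) \frac{1}{56425} = - \frac{6942}{56425}$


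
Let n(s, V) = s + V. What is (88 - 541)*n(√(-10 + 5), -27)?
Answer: 12231 - 453*I*√5 ≈ 12231.0 - 1012.9*I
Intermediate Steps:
n(s, V) = V + s
(88 - 541)*n(√(-10 + 5), -27) = (88 - 541)*(-27 + √(-10 + 5)) = -453*(-27 + √(-5)) = -453*(-27 + I*√5) = 12231 - 453*I*√5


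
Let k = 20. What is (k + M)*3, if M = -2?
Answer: 54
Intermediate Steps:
(k + M)*3 = (20 - 2)*3 = 18*3 = 54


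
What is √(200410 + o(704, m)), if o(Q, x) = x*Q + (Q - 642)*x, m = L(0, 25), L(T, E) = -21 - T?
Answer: 2*√46081 ≈ 429.33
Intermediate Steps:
m = -21 (m = -21 - 1*0 = -21 + 0 = -21)
o(Q, x) = Q*x + x*(-642 + Q) (o(Q, x) = Q*x + (-642 + Q)*x = Q*x + x*(-642 + Q))
√(200410 + o(704, m)) = √(200410 + 2*(-21)*(-321 + 704)) = √(200410 + 2*(-21)*383) = √(200410 - 16086) = √184324 = 2*√46081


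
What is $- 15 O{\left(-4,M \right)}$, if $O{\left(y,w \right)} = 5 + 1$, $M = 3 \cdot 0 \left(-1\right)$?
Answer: $-90$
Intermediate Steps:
$M = 0$ ($M = 0 \left(-1\right) = 0$)
$O{\left(y,w \right)} = 6$
$- 15 O{\left(-4,M \right)} = \left(-15\right) 6 = -90$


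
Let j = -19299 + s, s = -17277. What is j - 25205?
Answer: -61781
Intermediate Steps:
j = -36576 (j = -19299 - 17277 = -36576)
j - 25205 = -36576 - 25205 = -61781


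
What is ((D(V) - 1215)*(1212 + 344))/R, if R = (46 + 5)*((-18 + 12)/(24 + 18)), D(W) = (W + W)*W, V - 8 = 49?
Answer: -19180812/17 ≈ -1.1283e+6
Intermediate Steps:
V = 57 (V = 8 + 49 = 57)
D(W) = 2*W² (D(W) = (2*W)*W = 2*W²)
R = -51/7 (R = 51*(-6/42) = 51*(-6*1/42) = 51*(-⅐) = -51/7 ≈ -7.2857)
((D(V) - 1215)*(1212 + 344))/R = ((2*57² - 1215)*(1212 + 344))/(-51/7) = ((2*3249 - 1215)*1556)*(-7/51) = ((6498 - 1215)*1556)*(-7/51) = (5283*1556)*(-7/51) = 8220348*(-7/51) = -19180812/17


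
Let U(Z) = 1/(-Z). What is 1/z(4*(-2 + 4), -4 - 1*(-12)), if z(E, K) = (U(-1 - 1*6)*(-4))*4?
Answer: -7/16 ≈ -0.43750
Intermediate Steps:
U(Z) = -1/Z
z(E, K) = -16/7 (z(E, K) = (-1/(-1 - 1*6)*(-4))*4 = (-1/(-1 - 6)*(-4))*4 = (-1/(-7)*(-4))*4 = (-1*(-⅐)*(-4))*4 = ((⅐)*(-4))*4 = -4/7*4 = -16/7)
1/z(4*(-2 + 4), -4 - 1*(-12)) = 1/(-16/7) = -7/16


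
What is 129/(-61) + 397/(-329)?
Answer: -66658/20069 ≈ -3.3214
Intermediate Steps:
129/(-61) + 397/(-329) = 129*(-1/61) + 397*(-1/329) = -129/61 - 397/329 = -66658/20069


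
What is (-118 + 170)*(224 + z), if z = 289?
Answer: 26676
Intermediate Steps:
(-118 + 170)*(224 + z) = (-118 + 170)*(224 + 289) = 52*513 = 26676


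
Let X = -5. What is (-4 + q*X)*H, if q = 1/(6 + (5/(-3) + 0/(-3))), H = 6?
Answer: -402/13 ≈ -30.923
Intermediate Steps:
q = 3/13 (q = 1/(6 + (5*(-1/3) + 0*(-1/3))) = 1/(6 + (-5/3 + 0)) = 1/(6 - 5/3) = 1/(13/3) = 3/13 ≈ 0.23077)
(-4 + q*X)*H = (-4 + (3/13)*(-5))*6 = (-4 - 15/13)*6 = -67/13*6 = -402/13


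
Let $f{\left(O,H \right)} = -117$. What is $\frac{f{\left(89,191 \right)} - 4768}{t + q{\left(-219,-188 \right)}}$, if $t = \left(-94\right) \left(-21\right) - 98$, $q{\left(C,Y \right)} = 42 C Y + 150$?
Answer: $- \frac{977}{346250} \approx -0.0028217$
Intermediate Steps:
$q{\left(C,Y \right)} = 150 + 42 C Y$ ($q{\left(C,Y \right)} = 42 C Y + 150 = 150 + 42 C Y$)
$t = 1876$ ($t = 1974 - 98 = 1876$)
$\frac{f{\left(89,191 \right)} - 4768}{t + q{\left(-219,-188 \right)}} = \frac{-117 - 4768}{1876 + \left(150 + 42 \left(-219\right) \left(-188\right)\right)} = - \frac{4885}{1876 + \left(150 + 1729224\right)} = - \frac{4885}{1876 + 1729374} = - \frac{4885}{1731250} = \left(-4885\right) \frac{1}{1731250} = - \frac{977}{346250}$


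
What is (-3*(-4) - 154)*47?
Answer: -6674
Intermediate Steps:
(-3*(-4) - 154)*47 = (12 - 154)*47 = -142*47 = -6674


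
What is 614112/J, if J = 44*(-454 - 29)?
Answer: -51176/1771 ≈ -28.897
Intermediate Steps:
J = -21252 (J = 44*(-483) = -21252)
614112/J = 614112/(-21252) = 614112*(-1/21252) = -51176/1771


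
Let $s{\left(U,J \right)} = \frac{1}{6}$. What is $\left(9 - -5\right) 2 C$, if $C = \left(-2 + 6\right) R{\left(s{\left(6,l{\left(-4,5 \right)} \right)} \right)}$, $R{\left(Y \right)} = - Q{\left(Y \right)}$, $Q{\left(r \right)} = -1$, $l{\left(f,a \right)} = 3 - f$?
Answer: $112$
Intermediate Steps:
$s{\left(U,J \right)} = \frac{1}{6}$
$R{\left(Y \right)} = 1$ ($R{\left(Y \right)} = \left(-1\right) \left(-1\right) = 1$)
$C = 4$ ($C = \left(-2 + 6\right) 1 = 4 \cdot 1 = 4$)
$\left(9 - -5\right) 2 C = \left(9 - -5\right) 2 \cdot 4 = \left(9 + 5\right) 2 \cdot 4 = 14 \cdot 2 \cdot 4 = 28 \cdot 4 = 112$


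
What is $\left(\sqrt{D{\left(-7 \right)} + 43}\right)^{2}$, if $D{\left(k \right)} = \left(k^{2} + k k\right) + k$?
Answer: $134$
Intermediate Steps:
$D{\left(k \right)} = k + 2 k^{2}$ ($D{\left(k \right)} = \left(k^{2} + k^{2}\right) + k = 2 k^{2} + k = k + 2 k^{2}$)
$\left(\sqrt{D{\left(-7 \right)} + 43}\right)^{2} = \left(\sqrt{- 7 \left(1 + 2 \left(-7\right)\right) + 43}\right)^{2} = \left(\sqrt{- 7 \left(1 - 14\right) + 43}\right)^{2} = \left(\sqrt{\left(-7\right) \left(-13\right) + 43}\right)^{2} = \left(\sqrt{91 + 43}\right)^{2} = \left(\sqrt{134}\right)^{2} = 134$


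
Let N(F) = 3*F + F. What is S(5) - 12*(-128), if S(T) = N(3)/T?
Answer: 7692/5 ≈ 1538.4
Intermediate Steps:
N(F) = 4*F
S(T) = 12/T (S(T) = (4*3)/T = 12/T)
S(5) - 12*(-128) = 12/5 - 12*(-128) = 12*(1/5) + 1536 = 12/5 + 1536 = 7692/5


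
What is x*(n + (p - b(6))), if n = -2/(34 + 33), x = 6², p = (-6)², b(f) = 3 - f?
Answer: 93996/67 ≈ 1402.9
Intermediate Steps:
p = 36
x = 36
n = -2/67 ≈ -0.029851
x*(n + (p - b(6))) = 36*(-2/67 + (36 - (3 - 1*6))) = 36*(-2/67 + (36 - (3 - 6))) = 36*(-2/67 + (36 - 1*(-3))) = 36*(-2/67 + (36 + 3)) = 36*(-2/67 + 39) = 36*(2611/67) = 93996/67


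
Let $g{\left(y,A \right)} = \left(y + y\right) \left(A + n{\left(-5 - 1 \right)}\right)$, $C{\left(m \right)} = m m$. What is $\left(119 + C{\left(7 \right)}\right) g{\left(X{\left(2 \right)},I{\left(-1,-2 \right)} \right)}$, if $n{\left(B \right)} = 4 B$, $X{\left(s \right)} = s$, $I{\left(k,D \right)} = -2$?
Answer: $-17472$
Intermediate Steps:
$C{\left(m \right)} = m^{2}$
$g{\left(y,A \right)} = 2 y \left(-24 + A\right)$ ($g{\left(y,A \right)} = \left(y + y\right) \left(A + 4 \left(-5 - 1\right)\right) = 2 y \left(A + 4 \left(-5 - 1\right)\right) = 2 y \left(A + 4 \left(-6\right)\right) = 2 y \left(A - 24\right) = 2 y \left(-24 + A\right)$)
$\left(119 + C{\left(7 \right)}\right) g{\left(X{\left(2 \right)},I{\left(-1,-2 \right)} \right)} = \left(119 + 7^{2}\right) 2 \cdot 2 \left(-24 - 2\right) = \left(119 + 49\right) 2 \cdot 2 \left(-26\right) = 168 \left(-104\right) = -17472$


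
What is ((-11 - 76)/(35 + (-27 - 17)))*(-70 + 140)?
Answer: 2030/3 ≈ 676.67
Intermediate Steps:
((-11 - 76)/(35 + (-27 - 17)))*(-70 + 140) = -87/(35 - 44)*70 = -87/(-9)*70 = -87*(-1/9)*70 = (29/3)*70 = 2030/3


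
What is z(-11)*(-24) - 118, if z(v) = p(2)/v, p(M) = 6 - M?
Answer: -1202/11 ≈ -109.27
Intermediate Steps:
z(v) = 4/v (z(v) = (6 - 1*2)/v = (6 - 2)/v = 4/v)
z(-11)*(-24) - 118 = (4/(-11))*(-24) - 118 = (4*(-1/11))*(-24) - 118 = -4/11*(-24) - 118 = 96/11 - 118 = -1202/11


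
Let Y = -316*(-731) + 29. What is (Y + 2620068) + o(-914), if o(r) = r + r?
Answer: 2849265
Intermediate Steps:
o(r) = 2*r
Y = 231025 (Y = 230996 + 29 = 231025)
(Y + 2620068) + o(-914) = (231025 + 2620068) + 2*(-914) = 2851093 - 1828 = 2849265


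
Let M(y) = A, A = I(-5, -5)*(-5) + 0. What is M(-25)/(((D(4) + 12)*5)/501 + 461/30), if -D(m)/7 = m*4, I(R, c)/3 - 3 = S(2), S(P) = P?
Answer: -375750/71987 ≈ -5.2197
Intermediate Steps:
I(R, c) = 15 (I(R, c) = 9 + 3*2 = 9 + 6 = 15)
D(m) = -28*m (D(m) = -7*m*4 = -28*m)
A = -75 (A = 15*(-5) + 0 = -75 + 0 = -75)
M(y) = -75
M(-25)/(((D(4) + 12)*5)/501 + 461/30) = -75/(((-28*4 + 12)*5)/501 + 461/30) = -75/(((-112 + 12)*5)*(1/501) + 461*(1/30)) = -75/(-100*5*(1/501) + 461/30) = -75/(-500*1/501 + 461/30) = -75/(-500/501 + 461/30) = -75/71987/5010 = -75*5010/71987 = -375750/71987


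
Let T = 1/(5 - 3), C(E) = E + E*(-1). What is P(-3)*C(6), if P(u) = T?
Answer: 0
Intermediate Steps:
C(E) = 0 (C(E) = E - E = 0)
T = ½ (T = 1/2 = ½ ≈ 0.50000)
P(u) = ½
P(-3)*C(6) = (½)*0 = 0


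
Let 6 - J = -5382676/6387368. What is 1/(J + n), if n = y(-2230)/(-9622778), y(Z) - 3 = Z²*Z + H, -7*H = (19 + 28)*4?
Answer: 188046140681/217996542957565 ≈ 0.00086261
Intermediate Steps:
H = -188/7 (H = -(19 + 28)*4/7 = -47*4/7 = -⅐*188 = -188/7 ≈ -26.857)
y(Z) = -167/7 + Z³ (y(Z) = 3 + (Z²*Z - 188/7) = 3 + (Z³ - 188/7) = 3 + (-188/7 + Z³) = -167/7 + Z³)
n = 7056997197/6123586 (n = (-167/7 + (-2230)³)/(-9622778) = (-167/7 - 11089567000)*(-1/9622778) = -77626969167/7*(-1/9622778) = 7056997197/6123586 ≈ 1152.4)
J = 840517/122834 (J = 6 - (-5382676)/6387368 = 6 - 1*(-103513/122834) = 6 + 103513/122834 = 840517/122834 ≈ 6.8427)
1/(J + n) = 1/(840517/122834 + 7056997197/6123586) = 1/(217996542957565/188046140681) = 188046140681/217996542957565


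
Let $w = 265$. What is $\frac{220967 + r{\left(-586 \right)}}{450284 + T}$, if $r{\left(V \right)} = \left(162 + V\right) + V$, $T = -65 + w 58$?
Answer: $\frac{219957}{465589} \approx 0.47243$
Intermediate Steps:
$T = 15305$ ($T = -65 + 265 \cdot 58 = -65 + 15370 = 15305$)
$r{\left(V \right)} = 162 + 2 V$
$\frac{220967 + r{\left(-586 \right)}}{450284 + T} = \frac{220967 + \left(162 + 2 \left(-586\right)\right)}{450284 + 15305} = \frac{220967 + \left(162 - 1172\right)}{465589} = \left(220967 - 1010\right) \frac{1}{465589} = 219957 \cdot \frac{1}{465589} = \frac{219957}{465589}$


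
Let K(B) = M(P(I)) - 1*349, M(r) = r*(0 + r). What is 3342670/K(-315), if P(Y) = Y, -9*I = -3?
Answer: -3008403/314 ≈ -9580.9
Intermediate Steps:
I = 1/3 (I = -1/9*(-3) = 1/3 ≈ 0.33333)
M(r) = r**2 (M(r) = r*r = r**2)
K(B) = -3140/9 (K(B) = (1/3)**2 - 1*349 = 1/9 - 349 = -3140/9)
3342670/K(-315) = 3342670/(-3140/9) = 3342670*(-9/3140) = -3008403/314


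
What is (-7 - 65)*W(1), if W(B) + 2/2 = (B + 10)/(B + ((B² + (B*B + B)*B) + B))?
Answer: -432/5 ≈ -86.400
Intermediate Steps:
W(B) = -1 + (10 + B)/(B² + 2*B + B*(B + B²)) (W(B) = -1 + (B + 10)/(B + ((B² + (B*B + B)*B) + B)) = -1 + (10 + B)/(B + ((B² + (B² + B)*B) + B)) = -1 + (10 + B)/(B + ((B² + (B + B²)*B) + B)) = -1 + (10 + B)/(B + ((B² + B*(B + B²)) + B)) = -1 + (10 + B)/(B + (B + B² + B*(B + B²))) = -1 + (10 + B)/(B² + 2*B + B*(B + B²)))
(-7 - 65)*W(1) = (-7 - 65)*((10 - 1*1 - 1*1³ - 2*1²)/(1*(2 + 1² + 2*1))) = -72*(10 - 1 - 1*1 - 2*1)/(2 + 1 + 2) = -72*(10 - 1 - 1 - 2)/5 = -72*6/5 = -432/5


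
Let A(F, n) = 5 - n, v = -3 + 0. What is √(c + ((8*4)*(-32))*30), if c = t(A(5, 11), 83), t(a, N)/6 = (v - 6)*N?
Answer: I*√35202 ≈ 187.62*I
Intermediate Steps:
v = -3
t(a, N) = -54*N (t(a, N) = 6*((-3 - 6)*N) = 6*(-9*N) = -54*N)
c = -4482 (c = -54*83 = -4482)
√(c + ((8*4)*(-32))*30) = √(-4482 + ((8*4)*(-32))*30) = √(-4482 + (32*(-32))*30) = √(-4482 - 1024*30) = √(-4482 - 30720) = √(-35202) = I*√35202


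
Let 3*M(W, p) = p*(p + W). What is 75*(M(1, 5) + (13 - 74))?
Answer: -3825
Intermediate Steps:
M(W, p) = p*(W + p)/3 (M(W, p) = (p*(p + W))/3 = (p*(W + p))/3 = p*(W + p)/3)
75*(M(1, 5) + (13 - 74)) = 75*((1/3)*5*(1 + 5) + (13 - 74)) = 75*((1/3)*5*6 - 61) = 75*(10 - 61) = 75*(-51) = -3825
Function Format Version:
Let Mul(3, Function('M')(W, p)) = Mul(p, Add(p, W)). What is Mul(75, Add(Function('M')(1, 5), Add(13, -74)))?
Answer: -3825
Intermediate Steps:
Function('M')(W, p) = Mul(Rational(1, 3), p, Add(W, p)) (Function('M')(W, p) = Mul(Rational(1, 3), Mul(p, Add(p, W))) = Mul(Rational(1, 3), Mul(p, Add(W, p))) = Mul(Rational(1, 3), p, Add(W, p)))
Mul(75, Add(Function('M')(1, 5), Add(13, -74))) = Mul(75, Add(Mul(Rational(1, 3), 5, Add(1, 5)), Add(13, -74))) = Mul(75, Add(Mul(Rational(1, 3), 5, 6), -61)) = Mul(75, Add(10, -61)) = Mul(75, -51) = -3825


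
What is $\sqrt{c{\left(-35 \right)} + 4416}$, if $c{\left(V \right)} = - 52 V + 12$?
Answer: $2 \sqrt{1562} \approx 79.044$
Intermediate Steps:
$c{\left(V \right)} = 12 - 52 V$
$\sqrt{c{\left(-35 \right)} + 4416} = \sqrt{\left(12 - -1820\right) + 4416} = \sqrt{\left(12 + 1820\right) + 4416} = \sqrt{1832 + 4416} = \sqrt{6248} = 2 \sqrt{1562}$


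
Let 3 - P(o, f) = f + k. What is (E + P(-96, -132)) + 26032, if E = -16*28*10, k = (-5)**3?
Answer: 21812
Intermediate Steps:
k = -125
P(o, f) = 128 - f (P(o, f) = 3 - (f - 125) = 3 - (-125 + f) = 3 + (125 - f) = 128 - f)
E = -4480 (E = -448*10 = -4480)
(E + P(-96, -132)) + 26032 = (-4480 + (128 - 1*(-132))) + 26032 = (-4480 + (128 + 132)) + 26032 = (-4480 + 260) + 26032 = -4220 + 26032 = 21812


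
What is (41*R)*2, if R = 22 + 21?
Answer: 3526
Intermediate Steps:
R = 43
(41*R)*2 = (41*43)*2 = 1763*2 = 3526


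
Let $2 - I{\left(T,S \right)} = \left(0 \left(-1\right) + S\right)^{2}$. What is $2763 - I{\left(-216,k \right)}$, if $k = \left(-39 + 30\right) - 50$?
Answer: $6242$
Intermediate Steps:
$k = -59$ ($k = -9 - 50 = -59$)
$I{\left(T,S \right)} = 2 - S^{2}$ ($I{\left(T,S \right)} = 2 - \left(0 \left(-1\right) + S\right)^{2} = 2 - \left(0 + S\right)^{2} = 2 - S^{2}$)
$2763 - I{\left(-216,k \right)} = 2763 - \left(2 - \left(-59\right)^{2}\right) = 2763 - \left(2 - 3481\right) = 2763 - -3479 = 2763 + 3479 = 6242$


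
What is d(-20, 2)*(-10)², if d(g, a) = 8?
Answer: 800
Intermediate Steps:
d(-20, 2)*(-10)² = 8*(-10)² = 8*100 = 800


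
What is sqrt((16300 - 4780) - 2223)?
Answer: 3*sqrt(1033) ≈ 96.421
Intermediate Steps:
sqrt((16300 - 4780) - 2223) = sqrt(11520 - 2223) = sqrt(9297) = 3*sqrt(1033)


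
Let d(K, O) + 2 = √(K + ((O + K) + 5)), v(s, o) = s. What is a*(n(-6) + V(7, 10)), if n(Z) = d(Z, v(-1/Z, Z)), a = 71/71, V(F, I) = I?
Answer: 8 + I*√246/6 ≈ 8.0 + 2.6141*I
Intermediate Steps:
a = 1 (a = 71*(1/71) = 1)
d(K, O) = -2 + √(5 + O + 2*K) (d(K, O) = -2 + √(K + ((O + K) + 5)) = -2 + √(K + ((K + O) + 5)) = -2 + √(K + (5 + K + O)) = -2 + √(5 + O + 2*K))
n(Z) = -2 + √(5 - 1/Z + 2*Z)
a*(n(-6) + V(7, 10)) = 1*((-2 + √(5 - 1/(-6) + 2*(-6))) + 10) = 1*((-2 + √(5 - 1*(-⅙) - 12)) + 10) = 1*((-2 + √(5 + ⅙ - 12)) + 10) = 1*((-2 + √(-41/6)) + 10) = 1*((-2 + I*√246/6) + 10) = 1*(8 + I*√246/6) = 8 + I*√246/6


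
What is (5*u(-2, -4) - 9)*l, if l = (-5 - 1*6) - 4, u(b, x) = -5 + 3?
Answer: 285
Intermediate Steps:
u(b, x) = -2
l = -15 (l = (-5 - 6) - 4 = -11 - 4 = -15)
(5*u(-2, -4) - 9)*l = (5*(-2) - 9)*(-15) = (-10 - 9)*(-15) = -19*(-15) = 285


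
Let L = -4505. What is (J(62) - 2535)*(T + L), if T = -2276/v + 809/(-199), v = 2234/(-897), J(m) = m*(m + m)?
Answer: -4118031049562/222283 ≈ -1.8526e+7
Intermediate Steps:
J(m) = 2*m**2 (J(m) = m*(2*m) = 2*m**2)
v = -2234/897 (v = 2234*(-1/897) = -2234/897 ≈ -2.4905)
T = 202232761/222283 (T = -2276/(-2234/897) + 809/(-199) = -2276*(-897/2234) + 809*(-1/199) = 1020786/1117 - 809/199 = 202232761/222283 ≈ 909.80)
(J(62) - 2535)*(T + L) = (2*62**2 - 2535)*(202232761/222283 - 4505) = (2*3844 - 2535)*(-799152154/222283) = (7688 - 2535)*(-799152154/222283) = 5153*(-799152154/222283) = -4118031049562/222283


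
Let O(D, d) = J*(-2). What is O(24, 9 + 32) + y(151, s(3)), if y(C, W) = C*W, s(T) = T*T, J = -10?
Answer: 1379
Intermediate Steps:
s(T) = T²
O(D, d) = 20 (O(D, d) = -10*(-2) = 20)
O(24, 9 + 32) + y(151, s(3)) = 20 + 151*3² = 20 + 151*9 = 20 + 1359 = 1379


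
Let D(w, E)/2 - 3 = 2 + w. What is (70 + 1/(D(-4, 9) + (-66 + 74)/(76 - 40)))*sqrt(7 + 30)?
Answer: 1409*sqrt(37)/20 ≈ 428.53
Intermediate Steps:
D(w, E) = 10 + 2*w (D(w, E) = 6 + 2*(2 + w) = 6 + (4 + 2*w) = 10 + 2*w)
(70 + 1/(D(-4, 9) + (-66 + 74)/(76 - 40)))*sqrt(7 + 30) = (70 + 1/((10 + 2*(-4)) + (-66 + 74)/(76 - 40)))*sqrt(7 + 30) = (70 + 1/((10 - 8) + 8/36))*sqrt(37) = (70 + 1/(2 + 8*(1/36)))*sqrt(37) = (70 + 1/(2 + 2/9))*sqrt(37) = (70 + 1/(20/9))*sqrt(37) = (70 + 9/20)*sqrt(37) = 1409*sqrt(37)/20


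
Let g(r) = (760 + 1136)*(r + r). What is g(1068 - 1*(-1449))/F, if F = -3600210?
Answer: -1590744/600035 ≈ -2.6511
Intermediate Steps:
g(r) = 3792*r (g(r) = 1896*(2*r) = 3792*r)
g(1068 - 1*(-1449))/F = (3792*(1068 - 1*(-1449)))/(-3600210) = (3792*(1068 + 1449))*(-1/3600210) = (3792*2517)*(-1/3600210) = 9544464*(-1/3600210) = -1590744/600035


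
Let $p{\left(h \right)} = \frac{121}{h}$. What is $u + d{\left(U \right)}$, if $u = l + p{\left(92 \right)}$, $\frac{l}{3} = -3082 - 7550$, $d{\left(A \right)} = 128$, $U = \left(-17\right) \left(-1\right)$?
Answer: $- \frac{2922535}{92} \approx -31767.0$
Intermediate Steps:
$U = 17$
$l = -31896$ ($l = 3 \left(-3082 - 7550\right) = 3 \left(-10632\right) = -31896$)
$u = - \frac{2934311}{92}$ ($u = -31896 + \frac{121}{92} = - \frac{2934311}{92} \approx -31895.0$)
$u + d{\left(U \right)} = - \frac{2934311}{92} + 128 = - \frac{2922535}{92}$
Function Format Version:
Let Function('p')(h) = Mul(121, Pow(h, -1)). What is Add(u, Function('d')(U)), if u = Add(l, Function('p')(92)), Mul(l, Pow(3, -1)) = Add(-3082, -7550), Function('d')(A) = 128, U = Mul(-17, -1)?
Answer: Rational(-2922535, 92) ≈ -31767.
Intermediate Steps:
U = 17
l = -31896 (l = Mul(3, Add(-3082, -7550)) = Mul(3, -10632) = -31896)
u = Rational(-2934311, 92) (u = Add(-31896, Mul(121, Pow(92, -1))) = Add(-31896, Mul(121, Rational(1, 92))) = Add(-31896, Rational(121, 92)) = Rational(-2934311, 92) ≈ -31895.)
Add(u, Function('d')(U)) = Add(Rational(-2934311, 92), 128) = Rational(-2922535, 92)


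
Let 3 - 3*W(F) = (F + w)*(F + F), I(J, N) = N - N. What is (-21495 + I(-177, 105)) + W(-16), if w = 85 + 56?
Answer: -60482/3 ≈ -20161.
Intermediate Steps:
w = 141
I(J, N) = 0
W(F) = 1 - 2*F*(141 + F)/3 (W(F) = 1 - (F + 141)*(F + F)/3 = 1 - (141 + F)*2*F/3 = 1 - 2*F*(141 + F)/3)
(-21495 + I(-177, 105)) + W(-16) = (-21495 + 0) + (1 - 94*(-16) - ⅔*(-16)²) = -21495 + (1 + 1504 - ⅔*256) = -21495 + (1 + 1504 - 512/3) = -21495 + 4003/3 = -60482/3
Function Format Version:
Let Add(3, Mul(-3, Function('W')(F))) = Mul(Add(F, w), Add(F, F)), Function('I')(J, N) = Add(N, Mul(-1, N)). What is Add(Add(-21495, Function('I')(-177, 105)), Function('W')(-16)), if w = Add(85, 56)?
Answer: Rational(-60482, 3) ≈ -20161.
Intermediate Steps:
w = 141
Function('I')(J, N) = 0
Function('W')(F) = Add(1, Mul(Rational(-2, 3), F, Add(141, F))) (Function('W')(F) = Add(1, Mul(Rational(-1, 3), Mul(Add(F, 141), Add(F, F)))) = Add(1, Mul(Rational(-1, 3), Mul(Add(141, F), Mul(2, F)))) = Add(1, Mul(Rational(-1, 3), Mul(2, F, Add(141, F)))) = Add(1, Mul(Rational(-2, 3), F, Add(141, F))))
Add(Add(-21495, Function('I')(-177, 105)), Function('W')(-16)) = Add(Add(-21495, 0), Add(1, Mul(-94, -16), Mul(Rational(-2, 3), Pow(-16, 2)))) = Add(-21495, Add(1, 1504, Mul(Rational(-2, 3), 256))) = Add(-21495, Add(1, 1504, Rational(-512, 3))) = Add(-21495, Rational(4003, 3)) = Rational(-60482, 3)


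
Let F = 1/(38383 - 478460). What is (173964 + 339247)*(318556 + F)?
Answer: 71946623514662121/440077 ≈ 1.6349e+11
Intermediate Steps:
F = -1/440077 (F = 1/(-440077) = -1/440077 ≈ -2.2723e-6)
(173964 + 339247)*(318556 + F) = (173964 + 339247)*(318556 - 1/440077) = 513211*(140189168811/440077) = 71946623514662121/440077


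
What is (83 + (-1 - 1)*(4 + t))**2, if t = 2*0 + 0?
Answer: 5625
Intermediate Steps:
t = 0 (t = 0 + 0 = 0)
(83 + (-1 - 1)*(4 + t))**2 = (83 + (-1 - 1)*(4 + 0))**2 = (83 - 2*4)**2 = (83 - 8)**2 = 75**2 = 5625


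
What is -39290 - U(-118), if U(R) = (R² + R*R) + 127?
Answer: -67265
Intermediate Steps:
U(R) = 127 + 2*R² (U(R) = (R² + R²) + 127 = 2*R² + 127 = 127 + 2*R²)
-39290 - U(-118) = -39290 - (127 + 2*(-118)²) = -39290 - (127 + 2*13924) = -39290 - (127 + 27848) = -39290 - 1*27975 = -39290 - 27975 = -67265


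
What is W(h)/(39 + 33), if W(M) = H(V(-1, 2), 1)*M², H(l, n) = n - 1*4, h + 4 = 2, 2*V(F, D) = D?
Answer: -⅙ ≈ -0.16667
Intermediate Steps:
V(F, D) = D/2
h = -2 (h = -4 + 2 = -2)
H(l, n) = -4 + n (H(l, n) = n - 4 = -4 + n)
W(M) = -3*M² (W(M) = (-4 + 1)*M² = -3*M²)
W(h)/(39 + 33) = (-3*(-2)²)/(39 + 33) = (-3*4)/72 = (1/72)*(-12) = -⅙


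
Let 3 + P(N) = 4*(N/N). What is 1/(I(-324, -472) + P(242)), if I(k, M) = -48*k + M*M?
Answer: 1/238337 ≈ 4.1957e-6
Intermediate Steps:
I(k, M) = M² - 48*k (I(k, M) = -48*k + M² = M² - 48*k)
P(N) = 1 (P(N) = -3 + 4*(N/N) = -3 + 4*1 = -3 + 4 = 1)
1/(I(-324, -472) + P(242)) = 1/(((-472)² - 48*(-324)) + 1) = 1/((222784 + 15552) + 1) = 1/(238336 + 1) = 1/238337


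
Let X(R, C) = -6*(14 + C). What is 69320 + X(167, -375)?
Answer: 71486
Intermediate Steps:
X(R, C) = -84 - 6*C
69320 + X(167, -375) = 69320 + (-84 - 6*(-375)) = 69320 + (-84 + 2250) = 69320 + 2166 = 71486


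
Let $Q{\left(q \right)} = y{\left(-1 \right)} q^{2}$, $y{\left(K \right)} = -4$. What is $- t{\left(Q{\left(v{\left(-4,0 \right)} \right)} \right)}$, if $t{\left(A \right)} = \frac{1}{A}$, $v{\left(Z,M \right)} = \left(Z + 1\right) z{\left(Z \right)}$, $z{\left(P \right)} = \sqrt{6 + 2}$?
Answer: $\frac{1}{288} \approx 0.0034722$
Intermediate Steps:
$z{\left(P \right)} = 2 \sqrt{2}$ ($z{\left(P \right)} = \sqrt{8} = 2 \sqrt{2}$)
$v{\left(Z,M \right)} = 2 \sqrt{2} \left(1 + Z\right)$ ($v{\left(Z,M \right)} = \left(Z + 1\right) 2 \sqrt{2} = \left(1 + Z\right) 2 \sqrt{2} = 2 \sqrt{2} \left(1 + Z\right)$)
$Q{\left(q \right)} = - 4 q^{2}$
$- t{\left(Q{\left(v{\left(-4,0 \right)} \right)} \right)} = - \frac{1}{\left(-4\right) \left(2 \sqrt{2} \left(1 - 4\right)\right)^{2}} = - \frac{1}{\left(-4\right) \left(2 \sqrt{2} \left(-3\right)\right)^{2}} = - \frac{1}{\left(-4\right) \left(- 6 \sqrt{2}\right)^{2}} = - \frac{1}{\left(-4\right) 72} = - \frac{1}{-288} = \left(-1\right) \left(- \frac{1}{288}\right) = \frac{1}{288}$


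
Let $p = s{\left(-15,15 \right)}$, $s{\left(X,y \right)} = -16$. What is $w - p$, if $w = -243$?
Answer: $-227$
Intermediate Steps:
$p = -16$
$w - p = -243 - -16 = -243 + 16 = -227$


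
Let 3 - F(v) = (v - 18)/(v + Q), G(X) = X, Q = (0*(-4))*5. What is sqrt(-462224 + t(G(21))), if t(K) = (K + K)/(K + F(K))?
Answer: I*sqrt(12890916038)/167 ≈ 679.87*I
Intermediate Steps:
Q = 0 (Q = 0*5 = 0)
F(v) = 3 - (-18 + v)/v (F(v) = 3 - (v - 18)/(v + 0) = 3 - (-18 + v)/v)
t(K) = 2*K/(2 + K + 18/K) (t(K) = (K + K)/(K + (2 + 18/K)) = (2*K)/(2 + K + 18/K) = 2*K/(2 + K + 18/K))
sqrt(-462224 + t(G(21))) = sqrt(-462224 + 2*21**2/(18 + 21**2 + 2*21)) = sqrt(-462224 + 2*441/(18 + 441 + 42)) = sqrt(-462224 + 2*441/501) = sqrt(-462224 + 2*441*(1/501)) = sqrt(-462224 + 294/167) = sqrt(-77191114/167) = I*sqrt(12890916038)/167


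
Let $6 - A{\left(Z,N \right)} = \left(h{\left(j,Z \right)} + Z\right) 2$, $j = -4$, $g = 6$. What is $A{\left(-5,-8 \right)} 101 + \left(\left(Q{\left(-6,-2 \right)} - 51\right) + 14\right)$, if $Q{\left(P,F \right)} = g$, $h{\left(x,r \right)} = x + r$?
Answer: $3403$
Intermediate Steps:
$h{\left(x,r \right)} = r + x$
$Q{\left(P,F \right)} = 6$
$A{\left(Z,N \right)} = 14 - 4 Z$ ($A{\left(Z,N \right)} = 6 - \left(\left(Z - 4\right) + Z\right) 2 = 6 - \left(\left(-4 + Z\right) + Z\right) 2 = 6 - \left(-4 + 2 Z\right) 2 = 6 - \left(-8 + 4 Z\right) = 14 - 4 Z$)
$A{\left(-5,-8 \right)} 101 + \left(\left(Q{\left(-6,-2 \right)} - 51\right) + 14\right) = \left(14 - -20\right) 101 + \left(\left(6 - 51\right) + 14\right) = \left(14 + 20\right) 101 + \left(-45 + 14\right) = 34 \cdot 101 - 31 = 3434 - 31 = 3403$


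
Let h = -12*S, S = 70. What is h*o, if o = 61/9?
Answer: -17080/3 ≈ -5693.3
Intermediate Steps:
o = 61/9 (o = 61*(1/9) = 61/9 ≈ 6.7778)
h = -840 (h = -12*70 = -840)
h*o = -840*61/9 = -17080/3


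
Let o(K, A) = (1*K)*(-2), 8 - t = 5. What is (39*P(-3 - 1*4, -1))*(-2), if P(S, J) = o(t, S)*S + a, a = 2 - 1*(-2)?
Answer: -3588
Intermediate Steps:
t = 3 (t = 8 - 1*5 = 8 - 5 = 3)
o(K, A) = -2*K (o(K, A) = K*(-2) = -2*K)
a = 4 (a = 2 + 2 = 4)
P(S, J) = 4 - 6*S (P(S, J) = (-2*3)*S + 4 = -6*S + 4 = 4 - 6*S)
(39*P(-3 - 1*4, -1))*(-2) = (39*(4 - 6*(-3 - 1*4)))*(-2) = (39*(4 - 6*(-3 - 4)))*(-2) = (39*(4 - 6*(-7)))*(-2) = (39*(4 + 42))*(-2) = (39*46)*(-2) = 1794*(-2) = -3588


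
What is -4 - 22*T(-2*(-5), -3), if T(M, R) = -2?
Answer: 40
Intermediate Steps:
-4 - 22*T(-2*(-5), -3) = -4 - 22*(-2) = -4 + 44 = 40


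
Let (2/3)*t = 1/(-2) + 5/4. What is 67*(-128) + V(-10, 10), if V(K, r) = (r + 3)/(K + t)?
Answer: -609000/71 ≈ -8577.5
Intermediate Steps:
t = 9/8 (t = 3*(1/(-2) + 5/4)/2 = 3*(1*(-½) + 5*(¼))/2 = 3*(-½ + 5/4)/2 = (3/2)*(¾) = 9/8 ≈ 1.1250)
V(K, r) = (3 + r)/(9/8 + K) (V(K, r) = (r + 3)/(K + 9/8) = (3 + r)/(9/8 + K))
67*(-128) + V(-10, 10) = 67*(-128) + 8*(3 + 10)/(9 + 8*(-10)) = -8576 + 8*13/(9 - 80) = -8576 + 8*13/(-71) = -8576 + 8*(-1/71)*13 = -8576 - 104/71 = -609000/71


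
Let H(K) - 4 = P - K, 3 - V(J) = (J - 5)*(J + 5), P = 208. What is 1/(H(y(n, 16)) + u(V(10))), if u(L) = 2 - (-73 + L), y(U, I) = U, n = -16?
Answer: 1/375 ≈ 0.0026667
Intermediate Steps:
V(J) = 3 - (-5 + J)*(5 + J) (V(J) = 3 - (J - 5)*(J + 5) = 3 - (-5 + J)*(5 + J))
H(K) = 212 - K (H(K) = 4 + (208 - K) = 212 - K)
u(L) = 75 - L (u(L) = 2 + (73 - L) = 75 - L)
1/(H(y(n, 16)) + u(V(10))) = 1/((212 - 1*(-16)) + (75 - (28 - 1*10²))) = 1/((212 + 16) + (75 - (28 - 1*100))) = 1/(228 + (75 - (28 - 100))) = 1/(228 + (75 - 1*(-72))) = 1/(228 + (75 + 72)) = 1/(228 + 147) = 1/375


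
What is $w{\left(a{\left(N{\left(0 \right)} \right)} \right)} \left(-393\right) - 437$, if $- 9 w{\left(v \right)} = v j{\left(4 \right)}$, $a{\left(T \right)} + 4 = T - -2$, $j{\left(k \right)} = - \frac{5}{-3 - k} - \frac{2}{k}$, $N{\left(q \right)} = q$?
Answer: $- \frac{3190}{7} \approx -455.71$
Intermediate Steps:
$a{\left(T \right)} = -2 + T$ ($a{\left(T \right)} = -4 + \left(T - -2\right) = -4 + \left(T + 2\right) = -4 + \left(2 + T\right) = -2 + T$)
$w{\left(v \right)} = - \frac{v}{42}$ ($w{\left(v \right)} = - \frac{v \frac{3 \left(-2 + 4\right)}{4 \left(3 + 4\right)}}{9} = - \frac{v 3 \cdot \frac{1}{4} \cdot \frac{1}{7} \cdot 2}{9} = - \frac{v \frac{3}{14}}{9} = - \frac{\frac{3}{14} v}{9} = - \frac{v}{42}$)
$w{\left(a{\left(N{\left(0 \right)} \right)} \right)} \left(-393\right) - 437 = - \frac{-2 + 0}{42} \left(-393\right) - 437 = \left(- \frac{1}{42}\right) \left(-2\right) \left(-393\right) - 437 = \frac{1}{21} \left(-393\right) - 437 = - \frac{131}{7} - 437 = - \frac{3190}{7}$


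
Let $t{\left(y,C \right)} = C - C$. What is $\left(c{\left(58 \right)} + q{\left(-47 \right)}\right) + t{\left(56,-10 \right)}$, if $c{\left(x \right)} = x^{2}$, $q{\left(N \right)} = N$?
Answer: $3317$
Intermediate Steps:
$t{\left(y,C \right)} = 0$
$\left(c{\left(58 \right)} + q{\left(-47 \right)}\right) + t{\left(56,-10 \right)} = \left(58^{2} - 47\right) + 0 = \left(3364 - 47\right) + 0 = 3317 + 0 = 3317$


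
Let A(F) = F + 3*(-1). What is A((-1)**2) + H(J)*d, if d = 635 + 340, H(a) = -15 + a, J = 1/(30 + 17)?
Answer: -686494/47 ≈ -14606.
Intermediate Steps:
J = 1/47 ≈ 0.021277
A(F) = -3 + F (A(F) = F - 3 = -3 + F)
d = 975
A((-1)**2) + H(J)*d = (-3 + (-1)**2) + (-15 + 1/47)*975 = (-3 + 1) - 704/47*975 = -2 - 686400/47 = -686494/47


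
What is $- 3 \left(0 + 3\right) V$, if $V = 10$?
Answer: $-90$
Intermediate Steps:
$- 3 \left(0 + 3\right) V = - 3 \left(0 + 3\right) 10 = - 3 \cdot 3 \cdot 10 = \left(-1\right) 9 \cdot 10 = \left(-9\right) 10 = -90$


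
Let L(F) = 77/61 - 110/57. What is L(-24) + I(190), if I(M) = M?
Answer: 658309/3477 ≈ 189.33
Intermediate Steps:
L(F) = -2321/3477 (L(F) = 77*(1/61) - 110*1/57 = 77/61 - 110/57 = -2321/3477)
L(-24) + I(190) = -2321/3477 + 190 = 658309/3477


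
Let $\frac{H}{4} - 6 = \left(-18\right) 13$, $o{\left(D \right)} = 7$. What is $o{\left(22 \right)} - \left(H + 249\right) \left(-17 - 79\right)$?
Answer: $-63641$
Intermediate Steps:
$H = -912$ ($H = 24 + 4 \left(\left(-18\right) 13\right) = 24 + 4 \left(-234\right) = 24 - 936 = -912$)
$o{\left(22 \right)} - \left(H + 249\right) \left(-17 - 79\right) = 7 - \left(-912 + 249\right) \left(-17 - 79\right) = 7 - \left(-663\right) \left(-96\right) = 7 - 63648 = -63641$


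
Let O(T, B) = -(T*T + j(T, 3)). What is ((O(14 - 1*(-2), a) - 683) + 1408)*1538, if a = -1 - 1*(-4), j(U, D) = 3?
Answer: 716708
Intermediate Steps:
a = 3 (a = -1 + 4 = 3)
O(T, B) = -3 - T² (O(T, B) = -(T*T + 3) = -(T² + 3) = -(3 + T²) = -3 - T²)
((O(14 - 1*(-2), a) - 683) + 1408)*1538 = (((-3 - (14 - 1*(-2))²) - 683) + 1408)*1538 = (((-3 - (14 + 2)²) - 683) + 1408)*1538 = (((-3 - 1*16²) - 683) + 1408)*1538 = (((-3 - 1*256) - 683) + 1408)*1538 = (((-3 - 256) - 683) + 1408)*1538 = ((-259 - 683) + 1408)*1538 = (-942 + 1408)*1538 = 466*1538 = 716708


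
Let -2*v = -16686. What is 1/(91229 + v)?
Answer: 1/99572 ≈ 1.0043e-5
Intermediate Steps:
v = 8343 (v = -½*(-16686) = 8343)
1/(91229 + v) = 1/(91229 + 8343) = 1/99572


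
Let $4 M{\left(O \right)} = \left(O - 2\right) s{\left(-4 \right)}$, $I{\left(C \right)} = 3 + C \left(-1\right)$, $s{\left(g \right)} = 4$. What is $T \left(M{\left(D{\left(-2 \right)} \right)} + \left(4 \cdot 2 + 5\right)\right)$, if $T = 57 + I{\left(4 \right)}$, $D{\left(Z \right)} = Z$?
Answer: $504$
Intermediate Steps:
$I{\left(C \right)} = 3 - C$
$M{\left(O \right)} = -2 + O$ ($M{\left(O \right)} = \frac{\left(O - 2\right) 4}{4} = \frac{\left(-2 + O\right) 4}{4} = \frac{-8 + 4 O}{4} = -2 + O$)
$T = 56$ ($T = 57 + \left(3 - 4\right) = 57 - 1 = 56$)
$T \left(M{\left(D{\left(-2 \right)} \right)} + \left(4 \cdot 2 + 5\right)\right) = 56 \left(\left(-2 - 2\right) + \left(4 \cdot 2 + 5\right)\right) = 56 \left(-4 + \left(8 + 5\right)\right) = 56 \left(-4 + 13\right) = 56 \cdot 9 = 504$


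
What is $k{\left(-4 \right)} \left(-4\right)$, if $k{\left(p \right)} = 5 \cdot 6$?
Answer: $-120$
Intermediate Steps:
$k{\left(p \right)} = 30$
$k{\left(-4 \right)} \left(-4\right) = 30 \left(-4\right) = -120$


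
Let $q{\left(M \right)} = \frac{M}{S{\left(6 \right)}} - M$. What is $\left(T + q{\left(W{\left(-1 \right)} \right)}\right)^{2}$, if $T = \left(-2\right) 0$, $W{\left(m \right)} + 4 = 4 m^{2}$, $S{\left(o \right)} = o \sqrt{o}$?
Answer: $0$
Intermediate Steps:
$S{\left(o \right)} = o^{\frac{3}{2}}$
$W{\left(m \right)} = -4 + 4 m^{2}$
$T = 0$
$q{\left(M \right)} = - M + \frac{M \sqrt{6}}{36}$ ($q{\left(M \right)} = \frac{M}{6^{\frac{3}{2}}} - M = \frac{M}{6 \sqrt{6}} - M = M \frac{\sqrt{6}}{36} - M = \frac{M \sqrt{6}}{36} - M = - M + \frac{M \sqrt{6}}{36}$)
$\left(T + q{\left(W{\left(-1 \right)} \right)}\right)^{2} = \left(0 + \frac{\left(-4 + 4 \left(-1\right)^{2}\right) \left(-36 + \sqrt{6}\right)}{36}\right)^{2} = \left(0 + \frac{\left(-4 + 4 \cdot 1\right) \left(-36 + \sqrt{6}\right)}{36}\right)^{2} = \left(0 + \frac{\left(-4 + 4\right) \left(-36 + \sqrt{6}\right)}{36}\right)^{2} = \left(0 + \frac{1}{36} \cdot 0 \left(-36 + \sqrt{6}\right)\right)^{2} = \left(0 + 0\right)^{2} = 0^{2} = 0$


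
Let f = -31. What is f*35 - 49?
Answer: -1134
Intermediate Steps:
f*35 - 49 = -31*35 - 49 = -1085 - 49 = -1134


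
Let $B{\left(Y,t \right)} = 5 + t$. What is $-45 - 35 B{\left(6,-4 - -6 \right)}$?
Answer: $-290$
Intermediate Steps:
$-45 - 35 B{\left(6,-4 - -6 \right)} = -45 - 35 \left(5 - -2\right) = -45 - 35 \left(5 + \left(-4 + 6\right)\right) = -45 - 35 \left(5 + 2\right) = -45 - 245 = -290$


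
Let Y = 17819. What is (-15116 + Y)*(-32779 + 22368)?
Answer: -28140933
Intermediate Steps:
(-15116 + Y)*(-32779 + 22368) = (-15116 + 17819)*(-32779 + 22368) = 2703*(-10411) = -28140933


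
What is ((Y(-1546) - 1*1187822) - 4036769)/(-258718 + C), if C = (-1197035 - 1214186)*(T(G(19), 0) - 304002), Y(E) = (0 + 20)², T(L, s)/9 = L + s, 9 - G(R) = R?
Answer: -746313/104747536802 ≈ -7.1249e-6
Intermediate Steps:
G(R) = 9 - R
T(L, s) = 9*L + 9*s (T(L, s) = 9*(L + s) = 9*L + 9*s)
Y(E) = 400 (Y(E) = 20² = 400)
C = 733233016332 (C = (-1197035 - 1214186)*((9*(9 - 1*19) + 9*0) - 304002) = -2411221*((9*(9 - 19) + 0) - 304002) = -2411221*((9*(-10) + 0) - 304002) = -2411221*((-90 + 0) - 304002) = -2411221*(-90 - 304002) = -2411221*(-304092) = 733233016332)
((Y(-1546) - 1*1187822) - 4036769)/(-258718 + C) = ((400 - 1*1187822) - 4036769)/(-258718 + 733233016332) = ((400 - 1187822) - 4036769)/733232757614 = (-1187422 - 4036769)*(1/733232757614) = -5224191*1/733232757614 = -746313/104747536802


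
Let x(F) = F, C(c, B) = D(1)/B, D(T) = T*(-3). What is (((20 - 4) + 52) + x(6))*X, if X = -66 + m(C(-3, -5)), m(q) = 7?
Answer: -4366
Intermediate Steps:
D(T) = -3*T
C(c, B) = -3/B (C(c, B) = (-3*1)/B = -3/B)
X = -59 (X = -66 + 7 = -59)
(((20 - 4) + 52) + x(6))*X = (((20 - 4) + 52) + 6)*(-59) = ((16 + 52) + 6)*(-59) = (68 + 6)*(-59) = 74*(-59) = -4366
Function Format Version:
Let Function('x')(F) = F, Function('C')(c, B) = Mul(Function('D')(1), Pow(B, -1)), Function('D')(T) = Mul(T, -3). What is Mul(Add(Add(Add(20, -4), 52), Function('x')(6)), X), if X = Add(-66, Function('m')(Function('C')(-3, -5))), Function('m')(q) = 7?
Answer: -4366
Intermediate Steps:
Function('D')(T) = Mul(-3, T)
Function('C')(c, B) = Mul(-3, Pow(B, -1)) (Function('C')(c, B) = Mul(Mul(-3, 1), Pow(B, -1)) = Mul(-3, Pow(B, -1)))
X = -59 (X = Add(-66, 7) = -59)
Mul(Add(Add(Add(20, -4), 52), Function('x')(6)), X) = Mul(Add(Add(Add(20, -4), 52), 6), -59) = Mul(Add(Add(16, 52), 6), -59) = Mul(Add(68, 6), -59) = Mul(74, -59) = -4366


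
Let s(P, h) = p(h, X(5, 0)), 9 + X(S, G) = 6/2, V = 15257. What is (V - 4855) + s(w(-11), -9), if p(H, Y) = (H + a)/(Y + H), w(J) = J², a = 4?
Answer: 31207/3 ≈ 10402.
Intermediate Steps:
X(S, G) = -6 (X(S, G) = -9 + 6/2 = -9 + 6*(½) = -9 + 3 = -6)
p(H, Y) = (4 + H)/(H + Y) (p(H, Y) = (H + 4)/(Y + H) = (4 + H)/(H + Y))
s(P, h) = (4 + h)/(-6 + h) (s(P, h) = (4 + h)/(h - 6) = (4 + h)/(-6 + h))
(V - 4855) + s(w(-11), -9) = (15257 - 4855) + (4 - 9)/(-6 - 9) = 10402 - 5/(-15) = 10402 - 1/15*(-5) = 10402 + ⅓ = 31207/3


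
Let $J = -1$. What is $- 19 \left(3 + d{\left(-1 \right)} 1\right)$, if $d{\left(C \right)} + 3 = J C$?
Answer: $-19$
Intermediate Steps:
$d{\left(C \right)} = -3 - C$
$- 19 \left(3 + d{\left(-1 \right)} 1\right) = - 19 \left(3 + \left(-3 - -1\right) 1\right) = - 19 \left(3 + \left(-3 + 1\right) 1\right) = - 19 \left(3 - 2\right) = \left(-19\right) 1 = -19$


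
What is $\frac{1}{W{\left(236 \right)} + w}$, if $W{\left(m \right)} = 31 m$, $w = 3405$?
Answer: $\frac{1}{10721} \approx 9.3275 \cdot 10^{-5}$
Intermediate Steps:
$\frac{1}{W{\left(236 \right)} + w} = \frac{1}{31 \cdot 236 + 3405} = \frac{1}{7316 + 3405} = \frac{1}{10721}$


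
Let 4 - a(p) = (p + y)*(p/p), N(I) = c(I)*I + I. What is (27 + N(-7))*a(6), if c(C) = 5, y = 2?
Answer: 60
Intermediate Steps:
N(I) = 6*I (N(I) = 5*I + I = 6*I)
a(p) = 2 - p (a(p) = 4 - (p + 2)*p/p = 4 - (2 + p) = 4 + (-2 - p) = 2 - p)
(27 + N(-7))*a(6) = (27 + 6*(-7))*(2 - 1*6) = (27 - 42)*(2 - 6) = -15*(-4) = 60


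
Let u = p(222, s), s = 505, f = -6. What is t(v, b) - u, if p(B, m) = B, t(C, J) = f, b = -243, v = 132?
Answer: -228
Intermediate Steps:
t(C, J) = -6
u = 222
t(v, b) - u = -6 - 1*222 = -6 - 222 = -228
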